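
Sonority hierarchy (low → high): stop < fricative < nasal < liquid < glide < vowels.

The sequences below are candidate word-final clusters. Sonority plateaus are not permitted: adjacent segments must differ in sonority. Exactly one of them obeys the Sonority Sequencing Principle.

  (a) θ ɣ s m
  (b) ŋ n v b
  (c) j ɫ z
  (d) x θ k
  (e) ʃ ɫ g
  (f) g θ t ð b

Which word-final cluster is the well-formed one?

(a) sonority 2-2-2-3: ill-formed.
(b) sonority 3-3-2-1: ill-formed.
(c) sonority 5-4-2: well-formed.
(d) sonority 2-2-1: ill-formed.
(e) sonority 2-4-1: ill-formed.
(f) sonority 1-2-1-2-1: ill-formed.

c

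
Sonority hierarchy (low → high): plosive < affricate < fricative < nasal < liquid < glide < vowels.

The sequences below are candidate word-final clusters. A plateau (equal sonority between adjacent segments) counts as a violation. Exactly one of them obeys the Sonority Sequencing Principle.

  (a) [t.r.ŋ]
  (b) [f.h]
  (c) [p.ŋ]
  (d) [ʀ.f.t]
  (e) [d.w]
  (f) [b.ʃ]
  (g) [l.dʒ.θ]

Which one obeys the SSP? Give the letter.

(a) 1-5-4 → violates
(b) 3-3 → violates
(c) 1-4 → violates
(d) 5-3-1 → obeys
(e) 1-6 → violates
(f) 1-3 → violates
(g) 5-2-3 → violates

d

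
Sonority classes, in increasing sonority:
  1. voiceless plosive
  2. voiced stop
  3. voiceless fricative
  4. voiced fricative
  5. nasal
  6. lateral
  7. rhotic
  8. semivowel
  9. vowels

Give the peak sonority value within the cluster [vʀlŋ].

/v/ is a voiced fricative (sonority 4).
/ʀ/ is a rhotic (sonority 7).
/l/ is a lateral (sonority 6).
/ŋ/ is a nasal (sonority 5).
The maximum is 7.

7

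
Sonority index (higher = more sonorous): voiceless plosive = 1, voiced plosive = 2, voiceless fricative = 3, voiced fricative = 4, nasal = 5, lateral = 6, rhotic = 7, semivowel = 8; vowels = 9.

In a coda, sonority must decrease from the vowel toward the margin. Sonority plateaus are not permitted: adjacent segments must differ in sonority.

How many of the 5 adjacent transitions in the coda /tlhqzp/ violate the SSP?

/t/ — voiceless plosive, sonority 1.
/l/ — lateral, sonority 6.
/h/ — voiceless fricative, sonority 3.
/q/ — voiceless plosive, sonority 1.
/z/ — voiced fricative, sonority 4.
/p/ — voiceless plosive, sonority 1.
/t/→/l/: 1→6 (does not fall) — violation.
/l/→/h/: 6→3 (falls) — ok.
/h/→/q/: 3→1 (falls) — ok.
/q/→/z/: 1→4 (does not fall) — violation.
/z/→/p/: 4→1 (falls) — ok.

2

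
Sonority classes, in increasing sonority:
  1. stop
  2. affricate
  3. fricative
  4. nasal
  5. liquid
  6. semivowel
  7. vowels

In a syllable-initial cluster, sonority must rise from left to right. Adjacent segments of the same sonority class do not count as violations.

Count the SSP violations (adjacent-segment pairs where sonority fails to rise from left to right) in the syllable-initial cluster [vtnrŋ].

/v/ — fricative, sonority 3.
/t/ — stop, sonority 1.
/n/ — nasal, sonority 4.
/r/ — liquid, sonority 5.
/ŋ/ — nasal, sonority 4.
/v/→/t/: 3→1 (does not rise) — violation.
/t/→/n/: 1→4 (rises) — ok.
/n/→/r/: 4→5 (rises) — ok.
/r/→/ŋ/: 5→4 (does not rise) — violation.

2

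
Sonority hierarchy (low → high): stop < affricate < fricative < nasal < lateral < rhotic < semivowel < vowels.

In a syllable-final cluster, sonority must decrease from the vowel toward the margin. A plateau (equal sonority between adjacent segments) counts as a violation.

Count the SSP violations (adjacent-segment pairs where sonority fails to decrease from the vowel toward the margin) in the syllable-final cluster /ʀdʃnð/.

2

/ʀ/: rhotic = 6.
/d/: stop = 1.
/ʃ/: fricative = 3.
/n/: nasal = 4.
/ð/: fricative = 3.
/ʀ/→/d/: 6→1 (falls) — ok.
/d/→/ʃ/: 1→3 (does not fall) — violation.
/ʃ/→/n/: 3→4 (does not fall) — violation.
/n/→/ð/: 4→3 (falls) — ok.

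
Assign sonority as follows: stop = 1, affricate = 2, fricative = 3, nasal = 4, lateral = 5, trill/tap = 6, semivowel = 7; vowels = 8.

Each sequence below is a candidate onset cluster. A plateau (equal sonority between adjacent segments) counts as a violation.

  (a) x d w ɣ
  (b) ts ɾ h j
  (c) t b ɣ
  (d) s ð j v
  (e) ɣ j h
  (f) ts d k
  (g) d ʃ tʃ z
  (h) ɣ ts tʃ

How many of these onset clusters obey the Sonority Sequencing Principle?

0

(a) x d w ɣ: profile 3-1-7-3 — violates.
(b) ts ɾ h j: profile 2-6-3-7 — violates.
(c) t b ɣ: profile 1-1-3 — violates.
(d) s ð j v: profile 3-3-7-3 — violates.
(e) ɣ j h: profile 3-7-3 — violates.
(f) ts d k: profile 2-1-1 — violates.
(g) d ʃ tʃ z: profile 1-3-2-3 — violates.
(h) ɣ ts tʃ: profile 3-2-2 — violates.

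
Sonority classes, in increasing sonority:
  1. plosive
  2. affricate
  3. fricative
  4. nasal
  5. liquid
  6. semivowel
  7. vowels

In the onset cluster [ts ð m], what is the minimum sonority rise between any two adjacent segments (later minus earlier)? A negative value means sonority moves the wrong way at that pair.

1

/ts/ is an affricate (sonority 2).
/ð/ is a fricative (sonority 3).
/m/ is a nasal (sonority 4).
/ts/→/ð/: change +1.
/ð/→/m/: change +1.
Minimum = 1.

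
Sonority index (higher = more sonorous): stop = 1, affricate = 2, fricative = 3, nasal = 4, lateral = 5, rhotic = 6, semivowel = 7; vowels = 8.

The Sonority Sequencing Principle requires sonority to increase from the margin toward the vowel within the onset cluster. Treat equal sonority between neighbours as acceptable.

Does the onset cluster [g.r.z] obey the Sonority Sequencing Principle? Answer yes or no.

/g/ is a stop (sonority 1).
/r/ is a rhotic (sonority 6).
/z/ is a fricative (sonority 3).
The profile is 1-6-3. Between /r/ (6) and /z/ (3) sonority does not rise, so the cluster violates the SSP.

no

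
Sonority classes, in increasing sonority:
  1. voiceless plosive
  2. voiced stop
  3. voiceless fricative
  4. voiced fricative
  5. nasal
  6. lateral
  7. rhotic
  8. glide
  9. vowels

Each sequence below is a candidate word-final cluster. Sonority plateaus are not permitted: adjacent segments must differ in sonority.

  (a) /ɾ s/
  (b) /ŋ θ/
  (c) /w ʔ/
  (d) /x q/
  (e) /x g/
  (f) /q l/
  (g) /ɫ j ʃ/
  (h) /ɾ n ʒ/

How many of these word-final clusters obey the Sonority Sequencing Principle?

6

(a) sonority 7-3: well-formed.
(b) sonority 5-3: well-formed.
(c) sonority 8-1: well-formed.
(d) sonority 3-1: well-formed.
(e) sonority 3-2: well-formed.
(f) sonority 1-6: ill-formed.
(g) sonority 6-8-3: ill-formed.
(h) sonority 7-5-4: well-formed.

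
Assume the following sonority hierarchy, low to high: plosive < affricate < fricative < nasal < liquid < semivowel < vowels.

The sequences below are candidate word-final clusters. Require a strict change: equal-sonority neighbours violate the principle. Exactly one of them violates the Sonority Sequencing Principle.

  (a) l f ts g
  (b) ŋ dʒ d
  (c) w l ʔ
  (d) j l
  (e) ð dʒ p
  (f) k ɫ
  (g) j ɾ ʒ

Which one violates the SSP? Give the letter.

f

(a) 5-3-2-1 → obeys
(b) 4-2-1 → obeys
(c) 6-5-1 → obeys
(d) 6-5 → obeys
(e) 3-2-1 → obeys
(f) 1-5 → violates
(g) 6-5-3 → obeys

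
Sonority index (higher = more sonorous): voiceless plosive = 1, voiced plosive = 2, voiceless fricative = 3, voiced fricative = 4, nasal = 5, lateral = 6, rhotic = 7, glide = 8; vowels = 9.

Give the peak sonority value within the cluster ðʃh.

/ð/ is a voiced fricative (sonority 4).
/ʃ/ is a voiceless fricative (sonority 3).
/h/ is a voiceless fricative (sonority 3).
The maximum is 4.

4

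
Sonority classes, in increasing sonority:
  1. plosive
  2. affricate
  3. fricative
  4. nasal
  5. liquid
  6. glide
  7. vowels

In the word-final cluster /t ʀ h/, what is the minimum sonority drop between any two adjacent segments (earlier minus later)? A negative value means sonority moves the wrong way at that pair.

-4

/t/ — plosive, sonority 1.
/ʀ/ — liquid, sonority 5.
/h/ — fricative, sonority 3.
/t/→/ʀ/: change -4.
/ʀ/→/h/: change +2.
Minimum = -4.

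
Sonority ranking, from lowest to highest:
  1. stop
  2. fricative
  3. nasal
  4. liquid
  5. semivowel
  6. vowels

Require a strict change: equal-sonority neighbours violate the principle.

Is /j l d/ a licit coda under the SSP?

/j/ — semivowel, sonority 5.
/l/ — liquid, sonority 4.
/d/ — stop, sonority 1.
The profile 5-4-1 strictly falls, so the coda satisfies the SSP.

yes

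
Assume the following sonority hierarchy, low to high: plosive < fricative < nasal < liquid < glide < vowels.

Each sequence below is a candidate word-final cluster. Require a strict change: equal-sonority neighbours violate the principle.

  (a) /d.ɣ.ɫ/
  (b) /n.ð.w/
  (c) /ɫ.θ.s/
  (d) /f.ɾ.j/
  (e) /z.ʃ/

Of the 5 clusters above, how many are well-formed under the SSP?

(a) sonority 1-2-4: ill-formed.
(b) sonority 3-2-5: ill-formed.
(c) sonority 4-2-2: ill-formed.
(d) sonority 2-4-5: ill-formed.
(e) sonority 2-2: ill-formed.

0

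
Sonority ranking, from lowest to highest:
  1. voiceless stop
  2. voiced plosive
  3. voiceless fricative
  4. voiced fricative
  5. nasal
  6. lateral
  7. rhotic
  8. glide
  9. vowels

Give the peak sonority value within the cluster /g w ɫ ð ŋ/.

8

/g/ — voiced plosive, sonority 2.
/w/ — glide, sonority 8.
/ɫ/ — lateral, sonority 6.
/ð/ — voiced fricative, sonority 4.
/ŋ/ — nasal, sonority 5.
The maximum is 8.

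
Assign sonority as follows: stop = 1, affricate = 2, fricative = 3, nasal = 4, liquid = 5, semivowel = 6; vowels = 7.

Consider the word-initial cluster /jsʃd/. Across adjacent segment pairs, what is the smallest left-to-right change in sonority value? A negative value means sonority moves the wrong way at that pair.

/j/ — semivowel, sonority 6.
/s/ — fricative, sonority 3.
/ʃ/ — fricative, sonority 3.
/d/ — stop, sonority 1.
/j/→/s/: change -3.
/s/→/ʃ/: change +0.
/ʃ/→/d/: change -2.
Minimum = -3.

-3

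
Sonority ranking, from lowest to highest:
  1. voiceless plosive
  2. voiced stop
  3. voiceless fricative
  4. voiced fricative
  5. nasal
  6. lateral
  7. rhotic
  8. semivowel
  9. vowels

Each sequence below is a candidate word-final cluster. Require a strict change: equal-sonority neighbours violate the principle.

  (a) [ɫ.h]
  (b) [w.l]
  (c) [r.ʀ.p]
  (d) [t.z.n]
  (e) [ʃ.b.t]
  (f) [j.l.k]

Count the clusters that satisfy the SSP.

4

(a) sonority 6-3: well-formed.
(b) sonority 8-6: well-formed.
(c) sonority 7-7-1: ill-formed.
(d) sonority 1-4-5: ill-formed.
(e) sonority 3-2-1: well-formed.
(f) sonority 8-6-1: well-formed.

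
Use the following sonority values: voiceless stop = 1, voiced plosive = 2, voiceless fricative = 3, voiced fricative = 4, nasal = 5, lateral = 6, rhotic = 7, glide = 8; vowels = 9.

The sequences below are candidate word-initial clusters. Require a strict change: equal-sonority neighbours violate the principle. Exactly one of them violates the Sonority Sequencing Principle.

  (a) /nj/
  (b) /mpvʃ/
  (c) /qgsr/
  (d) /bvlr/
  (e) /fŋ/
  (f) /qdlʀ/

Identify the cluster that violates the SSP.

b

(a) 5-8 → obeys
(b) 5-1-4-3 → violates
(c) 1-2-3-7 → obeys
(d) 2-4-6-7 → obeys
(e) 3-5 → obeys
(f) 1-2-6-7 → obeys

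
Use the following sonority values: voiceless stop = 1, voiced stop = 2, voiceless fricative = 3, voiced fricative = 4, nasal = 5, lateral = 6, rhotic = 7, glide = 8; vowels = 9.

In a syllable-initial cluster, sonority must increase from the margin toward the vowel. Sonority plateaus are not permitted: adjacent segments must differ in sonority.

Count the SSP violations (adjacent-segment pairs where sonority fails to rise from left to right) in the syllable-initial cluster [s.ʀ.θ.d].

2

/s/ is a voiceless fricative (sonority 3).
/ʀ/ is a rhotic (sonority 7).
/θ/ is a voiceless fricative (sonority 3).
/d/ is a voiced stop (sonority 2).
/s/→/ʀ/: 3→7 (rises) — ok.
/ʀ/→/θ/: 7→3 (does not rise) — violation.
/θ/→/d/: 3→2 (does not rise) — violation.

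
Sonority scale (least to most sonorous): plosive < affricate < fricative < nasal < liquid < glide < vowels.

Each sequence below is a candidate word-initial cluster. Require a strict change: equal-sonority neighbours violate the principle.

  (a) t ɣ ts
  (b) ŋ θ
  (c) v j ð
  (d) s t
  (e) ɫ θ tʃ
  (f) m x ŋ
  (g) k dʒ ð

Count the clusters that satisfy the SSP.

1

(a) 1-3-2 → violates
(b) 4-3 → violates
(c) 3-6-3 → violates
(d) 3-1 → violates
(e) 5-3-2 → violates
(f) 4-3-4 → violates
(g) 1-2-3 → obeys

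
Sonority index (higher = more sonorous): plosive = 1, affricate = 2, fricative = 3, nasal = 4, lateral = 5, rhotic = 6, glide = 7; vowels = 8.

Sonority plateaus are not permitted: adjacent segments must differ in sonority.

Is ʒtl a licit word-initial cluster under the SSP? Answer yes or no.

/ʒ/ is a fricative (sonority 3).
/t/ is a plosive (sonority 1).
/l/ is a lateral (sonority 5).
The profile is 3-1-5. Between /ʒ/ (3) and /t/ (1) sonority does not rise, so the cluster violates the SSP.

no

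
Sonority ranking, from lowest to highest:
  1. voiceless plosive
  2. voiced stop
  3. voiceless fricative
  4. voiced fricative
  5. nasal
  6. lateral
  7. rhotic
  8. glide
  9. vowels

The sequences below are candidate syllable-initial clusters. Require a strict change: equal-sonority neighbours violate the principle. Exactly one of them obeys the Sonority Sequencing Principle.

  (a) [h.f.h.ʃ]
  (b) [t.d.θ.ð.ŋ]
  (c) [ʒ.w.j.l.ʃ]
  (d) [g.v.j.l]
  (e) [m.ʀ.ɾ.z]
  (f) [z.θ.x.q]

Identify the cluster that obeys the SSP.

(a) 3-3-3-3 → violates
(b) 1-2-3-4-5 → obeys
(c) 4-8-8-6-3 → violates
(d) 2-4-8-6 → violates
(e) 5-7-7-4 → violates
(f) 4-3-3-1 → violates

b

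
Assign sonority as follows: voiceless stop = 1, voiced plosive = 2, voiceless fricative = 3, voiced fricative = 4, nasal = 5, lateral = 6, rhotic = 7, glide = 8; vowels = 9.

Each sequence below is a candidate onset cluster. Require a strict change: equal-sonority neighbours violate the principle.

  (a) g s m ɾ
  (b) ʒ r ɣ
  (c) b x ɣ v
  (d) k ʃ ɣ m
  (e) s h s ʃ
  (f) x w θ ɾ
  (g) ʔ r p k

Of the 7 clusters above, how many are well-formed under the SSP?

2

(a) sonority 2-3-5-7: well-formed.
(b) sonority 4-7-4: ill-formed.
(c) sonority 2-3-4-4: ill-formed.
(d) sonority 1-3-4-5: well-formed.
(e) sonority 3-3-3-3: ill-formed.
(f) sonority 3-8-3-7: ill-formed.
(g) sonority 1-7-1-1: ill-formed.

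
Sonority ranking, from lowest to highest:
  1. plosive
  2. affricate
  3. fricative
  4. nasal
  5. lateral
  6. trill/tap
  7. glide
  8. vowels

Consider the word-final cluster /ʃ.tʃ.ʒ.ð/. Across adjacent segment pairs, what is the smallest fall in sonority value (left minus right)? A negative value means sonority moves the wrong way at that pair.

-1

/ʃ/ — fricative, sonority 3.
/tʃ/ — affricate, sonority 2.
/ʒ/ — fricative, sonority 3.
/ð/ — fricative, sonority 3.
/ʃ/→/tʃ/: change +1.
/tʃ/→/ʒ/: change -1.
/ʒ/→/ð/: change +0.
Minimum = -1.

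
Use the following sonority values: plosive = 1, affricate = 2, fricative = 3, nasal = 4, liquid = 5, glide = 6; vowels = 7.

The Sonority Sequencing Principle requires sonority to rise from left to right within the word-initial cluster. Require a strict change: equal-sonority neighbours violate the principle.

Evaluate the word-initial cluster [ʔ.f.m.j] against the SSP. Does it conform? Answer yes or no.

/ʔ/ is a plosive (sonority 1).
/f/ is a fricative (sonority 3).
/m/ is a nasal (sonority 4).
/j/ is a glide (sonority 6).
The profile 1-3-4-6 strictly rises, so the word-initial cluster satisfies the SSP.

yes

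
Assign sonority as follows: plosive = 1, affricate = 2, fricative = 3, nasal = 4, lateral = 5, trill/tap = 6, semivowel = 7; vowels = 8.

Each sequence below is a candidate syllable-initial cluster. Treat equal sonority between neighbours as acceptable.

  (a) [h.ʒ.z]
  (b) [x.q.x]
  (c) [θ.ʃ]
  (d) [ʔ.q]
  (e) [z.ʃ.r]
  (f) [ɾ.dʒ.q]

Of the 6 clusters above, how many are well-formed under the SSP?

(a) [h.ʒ.z]: profile 3-3-3 — obeys.
(b) [x.q.x]: profile 3-1-3 — violates.
(c) [θ.ʃ]: profile 3-3 — obeys.
(d) [ʔ.q]: profile 1-1 — obeys.
(e) [z.ʃ.r]: profile 3-3-6 — obeys.
(f) [ɾ.dʒ.q]: profile 6-2-1 — violates.

4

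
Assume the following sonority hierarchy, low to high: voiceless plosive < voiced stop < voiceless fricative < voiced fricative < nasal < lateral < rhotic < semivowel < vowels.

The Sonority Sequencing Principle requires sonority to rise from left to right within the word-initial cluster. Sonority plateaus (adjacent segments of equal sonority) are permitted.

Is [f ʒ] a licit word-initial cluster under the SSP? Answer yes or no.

yes

/f/: voiceless fricative = 3.
/ʒ/: voiced fricative = 4.
The profile 3-4 strictly rises, so the word-initial cluster satisfies the SSP.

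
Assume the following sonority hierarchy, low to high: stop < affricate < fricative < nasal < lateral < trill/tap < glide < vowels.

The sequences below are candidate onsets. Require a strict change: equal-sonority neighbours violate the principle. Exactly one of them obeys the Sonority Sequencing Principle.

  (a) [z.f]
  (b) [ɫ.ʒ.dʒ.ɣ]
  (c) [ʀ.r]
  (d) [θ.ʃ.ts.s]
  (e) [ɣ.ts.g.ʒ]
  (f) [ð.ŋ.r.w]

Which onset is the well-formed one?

(a) 3-3 → violates
(b) 5-3-2-3 → violates
(c) 6-6 → violates
(d) 3-3-2-3 → violates
(e) 3-2-1-3 → violates
(f) 3-4-6-7 → obeys

f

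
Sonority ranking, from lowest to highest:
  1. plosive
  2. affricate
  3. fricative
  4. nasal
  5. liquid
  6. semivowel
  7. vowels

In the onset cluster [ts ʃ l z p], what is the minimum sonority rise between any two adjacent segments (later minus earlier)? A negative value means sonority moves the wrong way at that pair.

/ts/: affricate = 2.
/ʃ/: fricative = 3.
/l/: liquid = 5.
/z/: fricative = 3.
/p/: plosive = 1.
/ts/→/ʃ/: change +1.
/ʃ/→/l/: change +2.
/l/→/z/: change -2.
/z/→/p/: change -2.
Minimum = -2.

-2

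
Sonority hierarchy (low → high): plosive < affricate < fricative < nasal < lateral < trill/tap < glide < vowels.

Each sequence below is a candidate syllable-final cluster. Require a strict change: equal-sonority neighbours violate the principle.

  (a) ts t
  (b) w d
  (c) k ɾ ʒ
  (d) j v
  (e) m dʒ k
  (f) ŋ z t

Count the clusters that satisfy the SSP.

5

(a) ts t: profile 2-1 — obeys.
(b) w d: profile 7-1 — obeys.
(c) k ɾ ʒ: profile 1-6-3 — violates.
(d) j v: profile 7-3 — obeys.
(e) m dʒ k: profile 4-2-1 — obeys.
(f) ŋ z t: profile 4-3-1 — obeys.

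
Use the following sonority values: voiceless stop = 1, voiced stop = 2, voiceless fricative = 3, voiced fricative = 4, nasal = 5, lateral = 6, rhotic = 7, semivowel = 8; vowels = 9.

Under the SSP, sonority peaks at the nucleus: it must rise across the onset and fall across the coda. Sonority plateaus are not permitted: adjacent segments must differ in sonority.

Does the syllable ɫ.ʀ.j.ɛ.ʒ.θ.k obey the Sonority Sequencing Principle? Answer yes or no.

yes

Onset: /ɫ/ is a lateral (sonority 6), /ʀ/ is a rhotic (sonority 7), /j/ is a semivowel (sonority 8); then the nucleus /ɛ/ (sonority 9).
Onset profile 6-7-8-9 — rises to the nucleus.
Coda: /ʒ/ is a voiced fricative (sonority 4), /θ/ is a voiceless fricative (sonority 3), /k/ is a voiceless stop (sonority 1).
Coda profile 9-4-3-1 — falls from the nucleus.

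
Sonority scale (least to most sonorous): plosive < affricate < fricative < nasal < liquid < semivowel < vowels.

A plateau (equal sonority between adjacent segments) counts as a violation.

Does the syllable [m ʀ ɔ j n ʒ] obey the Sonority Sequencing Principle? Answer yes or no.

yes

Onset: /m/ is a nasal (sonority 4), /ʀ/ is a liquid (sonority 5); then the nucleus /ɔ/ (sonority 7).
Onset profile 4-5-7 — rises to the nucleus.
Coda: /j/ is a semivowel (sonority 6), /n/ is a nasal (sonority 4), /ʒ/ is a fricative (sonority 3).
Coda profile 7-6-4-3 — falls from the nucleus.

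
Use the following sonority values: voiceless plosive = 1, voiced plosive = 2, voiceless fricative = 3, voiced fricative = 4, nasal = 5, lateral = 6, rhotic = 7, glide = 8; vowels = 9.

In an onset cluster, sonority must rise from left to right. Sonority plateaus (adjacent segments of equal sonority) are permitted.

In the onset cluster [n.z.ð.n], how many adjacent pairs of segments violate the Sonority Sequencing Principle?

1

/n/ is a nasal (sonority 5).
/z/ is a voiced fricative (sonority 4).
/ð/ is a voiced fricative (sonority 4).
/n/ is a nasal (sonority 5).
/n/→/z/: 5→4 (does not rise) — violation.
/z/→/ð/: 4→4 (plateau, allowed) — ok.
/ð/→/n/: 4→5 (rises) — ok.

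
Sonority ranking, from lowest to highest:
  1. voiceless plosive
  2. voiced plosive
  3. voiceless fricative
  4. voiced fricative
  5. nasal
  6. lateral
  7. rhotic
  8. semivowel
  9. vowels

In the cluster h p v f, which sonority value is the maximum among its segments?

/h/: voiceless fricative = 3.
/p/: voiceless plosive = 1.
/v/: voiced fricative = 4.
/f/: voiceless fricative = 3.
The maximum is 4.

4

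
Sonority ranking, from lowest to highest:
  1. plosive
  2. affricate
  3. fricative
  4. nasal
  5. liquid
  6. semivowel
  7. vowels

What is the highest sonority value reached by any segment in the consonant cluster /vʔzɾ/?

/v/: fricative = 3.
/ʔ/: plosive = 1.
/z/: fricative = 3.
/ɾ/: liquid = 5.
The maximum is 5.

5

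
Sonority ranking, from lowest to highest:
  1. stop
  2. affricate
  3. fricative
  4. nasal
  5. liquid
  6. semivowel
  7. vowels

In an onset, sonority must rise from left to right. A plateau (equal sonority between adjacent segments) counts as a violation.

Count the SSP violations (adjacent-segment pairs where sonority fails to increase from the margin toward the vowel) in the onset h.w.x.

1

/h/ — fricative, sonority 3.
/w/ — semivowel, sonority 6.
/x/ — fricative, sonority 3.
/h/→/w/: 3→6 (rises) — ok.
/w/→/x/: 6→3 (does not rise) — violation.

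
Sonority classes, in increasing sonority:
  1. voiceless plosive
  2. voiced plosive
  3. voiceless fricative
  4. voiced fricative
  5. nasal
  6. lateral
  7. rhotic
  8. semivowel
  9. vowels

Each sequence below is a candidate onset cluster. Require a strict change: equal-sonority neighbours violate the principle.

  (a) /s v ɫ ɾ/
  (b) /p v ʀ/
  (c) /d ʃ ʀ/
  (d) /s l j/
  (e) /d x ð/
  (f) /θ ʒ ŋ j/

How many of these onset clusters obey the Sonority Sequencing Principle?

6

(a) sonority 3-4-6-7: well-formed.
(b) sonority 1-4-7: well-formed.
(c) sonority 2-3-7: well-formed.
(d) sonority 3-6-8: well-formed.
(e) sonority 2-3-4: well-formed.
(f) sonority 3-4-5-8: well-formed.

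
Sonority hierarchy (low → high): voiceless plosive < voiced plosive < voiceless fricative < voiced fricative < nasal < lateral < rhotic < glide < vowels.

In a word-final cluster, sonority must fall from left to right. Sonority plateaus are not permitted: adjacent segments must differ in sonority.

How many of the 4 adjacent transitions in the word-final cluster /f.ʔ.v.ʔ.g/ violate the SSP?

2

/f/: voiceless fricative = 3.
/ʔ/: voiceless plosive = 1.
/v/: voiced fricative = 4.
/ʔ/: voiceless plosive = 1.
/g/: voiced plosive = 2.
/f/→/ʔ/: 3→1 (falls) — ok.
/ʔ/→/v/: 1→4 (does not fall) — violation.
/v/→/ʔ/: 4→1 (falls) — ok.
/ʔ/→/g/: 1→2 (does not fall) — violation.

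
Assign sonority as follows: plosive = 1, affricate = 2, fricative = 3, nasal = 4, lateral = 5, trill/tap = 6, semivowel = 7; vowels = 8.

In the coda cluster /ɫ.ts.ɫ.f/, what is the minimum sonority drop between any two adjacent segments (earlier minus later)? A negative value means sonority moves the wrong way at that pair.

/ɫ/ — lateral, sonority 5.
/ts/ — affricate, sonority 2.
/ɫ/ — lateral, sonority 5.
/f/ — fricative, sonority 3.
/ɫ/→/ts/: change +3.
/ts/→/ɫ/: change -3.
/ɫ/→/f/: change +2.
Minimum = -3.

-3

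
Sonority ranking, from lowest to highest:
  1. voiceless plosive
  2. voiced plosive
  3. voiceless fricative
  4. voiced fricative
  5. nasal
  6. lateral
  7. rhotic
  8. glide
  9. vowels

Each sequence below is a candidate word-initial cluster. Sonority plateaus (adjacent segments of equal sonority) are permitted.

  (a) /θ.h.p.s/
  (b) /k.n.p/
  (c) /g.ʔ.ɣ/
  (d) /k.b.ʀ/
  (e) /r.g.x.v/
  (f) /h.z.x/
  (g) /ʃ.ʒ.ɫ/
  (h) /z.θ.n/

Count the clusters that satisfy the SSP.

2

(a) sonority 3-3-1-3: ill-formed.
(b) sonority 1-5-1: ill-formed.
(c) sonority 2-1-4: ill-formed.
(d) sonority 1-2-7: well-formed.
(e) sonority 7-2-3-4: ill-formed.
(f) sonority 3-4-3: ill-formed.
(g) sonority 3-4-6: well-formed.
(h) sonority 4-3-5: ill-formed.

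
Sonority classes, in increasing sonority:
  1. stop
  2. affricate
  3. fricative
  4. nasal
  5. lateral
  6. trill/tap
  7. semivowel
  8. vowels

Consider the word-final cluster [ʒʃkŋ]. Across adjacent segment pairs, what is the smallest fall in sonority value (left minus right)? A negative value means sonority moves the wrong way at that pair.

-3

/ʒ/ is a fricative (sonority 3).
/ʃ/ is a fricative (sonority 3).
/k/ is a stop (sonority 1).
/ŋ/ is a nasal (sonority 4).
/ʒ/→/ʃ/: change +0.
/ʃ/→/k/: change +2.
/k/→/ŋ/: change -3.
Minimum = -3.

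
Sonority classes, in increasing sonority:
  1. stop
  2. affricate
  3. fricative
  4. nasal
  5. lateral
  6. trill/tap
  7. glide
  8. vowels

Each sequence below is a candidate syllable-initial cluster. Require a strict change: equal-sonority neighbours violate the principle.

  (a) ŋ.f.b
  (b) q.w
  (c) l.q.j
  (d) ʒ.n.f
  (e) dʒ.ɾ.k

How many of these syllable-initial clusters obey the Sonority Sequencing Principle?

(a) sonority 4-3-1: ill-formed.
(b) sonority 1-7: well-formed.
(c) sonority 5-1-7: ill-formed.
(d) sonority 3-4-3: ill-formed.
(e) sonority 2-6-1: ill-formed.

1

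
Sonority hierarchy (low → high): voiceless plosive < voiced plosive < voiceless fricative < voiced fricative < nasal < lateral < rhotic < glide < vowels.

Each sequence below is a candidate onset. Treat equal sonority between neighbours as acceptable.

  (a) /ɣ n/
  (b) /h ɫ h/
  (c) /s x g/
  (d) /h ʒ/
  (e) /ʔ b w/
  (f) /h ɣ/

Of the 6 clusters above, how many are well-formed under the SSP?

4

(a) /ɣ n/: profile 4-5 — obeys.
(b) /h ɫ h/: profile 3-6-3 — violates.
(c) /s x g/: profile 3-3-2 — violates.
(d) /h ʒ/: profile 3-4 — obeys.
(e) /ʔ b w/: profile 1-2-8 — obeys.
(f) /h ɣ/: profile 3-4 — obeys.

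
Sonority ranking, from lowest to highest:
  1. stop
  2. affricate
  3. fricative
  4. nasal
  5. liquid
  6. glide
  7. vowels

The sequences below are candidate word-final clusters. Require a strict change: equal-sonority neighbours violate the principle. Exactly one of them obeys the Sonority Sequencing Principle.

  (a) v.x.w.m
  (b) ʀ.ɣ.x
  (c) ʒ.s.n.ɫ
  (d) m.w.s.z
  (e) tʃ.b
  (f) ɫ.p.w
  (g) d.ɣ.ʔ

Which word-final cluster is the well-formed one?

(a) sonority 3-3-6-4: ill-formed.
(b) sonority 5-3-3: ill-formed.
(c) sonority 3-3-4-5: ill-formed.
(d) sonority 4-6-3-3: ill-formed.
(e) sonority 2-1: well-formed.
(f) sonority 5-1-6: ill-formed.
(g) sonority 1-3-1: ill-formed.

e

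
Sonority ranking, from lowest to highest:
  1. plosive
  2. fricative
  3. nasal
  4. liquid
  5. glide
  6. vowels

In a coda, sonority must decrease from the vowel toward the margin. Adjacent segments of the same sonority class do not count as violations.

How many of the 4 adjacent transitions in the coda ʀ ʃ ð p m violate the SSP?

/ʀ/: liquid = 4.
/ʃ/: fricative = 2.
/ð/: fricative = 2.
/p/: plosive = 1.
/m/: nasal = 3.
/ʀ/→/ʃ/: 4→2 (falls) — ok.
/ʃ/→/ð/: 2→2 (plateau, allowed) — ok.
/ð/→/p/: 2→1 (falls) — ok.
/p/→/m/: 1→3 (does not fall) — violation.

1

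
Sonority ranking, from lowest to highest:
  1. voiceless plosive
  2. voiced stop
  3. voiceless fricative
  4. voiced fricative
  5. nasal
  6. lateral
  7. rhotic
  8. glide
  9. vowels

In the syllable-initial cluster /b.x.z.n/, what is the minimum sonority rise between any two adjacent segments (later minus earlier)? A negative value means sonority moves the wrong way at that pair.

1

/b/ — voiced stop, sonority 2.
/x/ — voiceless fricative, sonority 3.
/z/ — voiced fricative, sonority 4.
/n/ — nasal, sonority 5.
/b/→/x/: change +1.
/x/→/z/: change +1.
/z/→/n/: change +1.
Minimum = 1.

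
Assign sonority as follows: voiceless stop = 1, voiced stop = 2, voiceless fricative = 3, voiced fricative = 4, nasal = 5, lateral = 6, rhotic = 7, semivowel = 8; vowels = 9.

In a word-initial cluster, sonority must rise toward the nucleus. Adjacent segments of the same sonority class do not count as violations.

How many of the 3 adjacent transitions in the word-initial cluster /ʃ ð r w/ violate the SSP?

/ʃ/: voiceless fricative = 3.
/ð/: voiced fricative = 4.
/r/: rhotic = 7.
/w/: semivowel = 8.
/ʃ/→/ð/: 3→4 (rises) — ok.
/ð/→/r/: 4→7 (rises) — ok.
/r/→/w/: 7→8 (rises) — ok.

0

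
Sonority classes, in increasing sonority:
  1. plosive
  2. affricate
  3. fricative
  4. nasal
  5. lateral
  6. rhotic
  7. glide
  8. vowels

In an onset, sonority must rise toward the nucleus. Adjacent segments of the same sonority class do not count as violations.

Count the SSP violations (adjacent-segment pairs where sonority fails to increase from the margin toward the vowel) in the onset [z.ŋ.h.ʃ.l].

/z/ is a fricative (sonority 3).
/ŋ/ is a nasal (sonority 4).
/h/ is a fricative (sonority 3).
/ʃ/ is a fricative (sonority 3).
/l/ is a lateral (sonority 5).
/z/→/ŋ/: 3→4 (rises) — ok.
/ŋ/→/h/: 4→3 (does not rise) — violation.
/h/→/ʃ/: 3→3 (plateau, allowed) — ok.
/ʃ/→/l/: 3→5 (rises) — ok.

1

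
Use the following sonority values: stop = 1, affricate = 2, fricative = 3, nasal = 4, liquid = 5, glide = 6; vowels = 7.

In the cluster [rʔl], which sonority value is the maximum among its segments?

/r/: liquid = 5.
/ʔ/: stop = 1.
/l/: liquid = 5.
The maximum is 5.

5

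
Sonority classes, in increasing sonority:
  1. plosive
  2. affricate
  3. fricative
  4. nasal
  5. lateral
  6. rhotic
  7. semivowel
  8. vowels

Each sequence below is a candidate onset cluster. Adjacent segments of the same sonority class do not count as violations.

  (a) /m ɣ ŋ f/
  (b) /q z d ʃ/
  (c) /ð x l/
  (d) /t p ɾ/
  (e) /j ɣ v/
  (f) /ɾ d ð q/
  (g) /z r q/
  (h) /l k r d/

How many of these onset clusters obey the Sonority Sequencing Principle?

(a) 4-3-4-3 → violates
(b) 1-3-1-3 → violates
(c) 3-3-5 → obeys
(d) 1-1-6 → obeys
(e) 7-3-3 → violates
(f) 6-1-3-1 → violates
(g) 3-6-1 → violates
(h) 5-1-6-1 → violates

2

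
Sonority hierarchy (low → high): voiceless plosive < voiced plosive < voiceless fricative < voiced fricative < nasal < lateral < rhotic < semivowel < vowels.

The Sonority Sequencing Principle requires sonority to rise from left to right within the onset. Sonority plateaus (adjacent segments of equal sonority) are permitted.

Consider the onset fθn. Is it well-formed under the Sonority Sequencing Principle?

/f/ — voiceless fricative, sonority 3.
/θ/ — voiceless fricative, sonority 3.
/n/ — nasal, sonority 5.
The profile 3-3-5 is non-decreasing (plateaus allowed), so the onset satisfies the SSP.

yes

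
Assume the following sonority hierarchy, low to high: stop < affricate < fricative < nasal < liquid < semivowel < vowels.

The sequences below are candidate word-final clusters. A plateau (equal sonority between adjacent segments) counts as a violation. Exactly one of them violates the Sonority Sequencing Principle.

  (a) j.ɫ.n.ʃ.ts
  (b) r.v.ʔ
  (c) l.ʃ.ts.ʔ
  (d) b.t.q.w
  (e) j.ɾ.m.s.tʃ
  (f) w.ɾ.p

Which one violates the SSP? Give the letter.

(a) 6-5-4-3-2 → obeys
(b) 5-3-1 → obeys
(c) 5-3-2-1 → obeys
(d) 1-1-1-6 → violates
(e) 6-5-4-3-2 → obeys
(f) 6-5-1 → obeys

d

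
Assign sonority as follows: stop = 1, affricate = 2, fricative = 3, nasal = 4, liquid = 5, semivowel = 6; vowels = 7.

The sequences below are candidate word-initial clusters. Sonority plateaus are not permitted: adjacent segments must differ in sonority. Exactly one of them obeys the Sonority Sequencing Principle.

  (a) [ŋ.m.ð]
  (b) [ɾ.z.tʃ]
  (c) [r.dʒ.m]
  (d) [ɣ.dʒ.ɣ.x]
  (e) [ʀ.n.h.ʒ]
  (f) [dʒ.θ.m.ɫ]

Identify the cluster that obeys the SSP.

f

(a) sonority 4-4-3: ill-formed.
(b) sonority 5-3-2: ill-formed.
(c) sonority 5-2-4: ill-formed.
(d) sonority 3-2-3-3: ill-formed.
(e) sonority 5-4-3-3: ill-formed.
(f) sonority 2-3-4-5: well-formed.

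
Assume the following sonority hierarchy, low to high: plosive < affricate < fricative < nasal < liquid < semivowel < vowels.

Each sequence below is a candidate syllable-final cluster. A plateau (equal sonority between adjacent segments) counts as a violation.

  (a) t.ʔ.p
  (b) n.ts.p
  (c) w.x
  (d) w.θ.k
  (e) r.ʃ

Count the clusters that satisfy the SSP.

(a) 1-1-1 → violates
(b) 4-2-1 → obeys
(c) 6-3 → obeys
(d) 6-3-1 → obeys
(e) 5-3 → obeys

4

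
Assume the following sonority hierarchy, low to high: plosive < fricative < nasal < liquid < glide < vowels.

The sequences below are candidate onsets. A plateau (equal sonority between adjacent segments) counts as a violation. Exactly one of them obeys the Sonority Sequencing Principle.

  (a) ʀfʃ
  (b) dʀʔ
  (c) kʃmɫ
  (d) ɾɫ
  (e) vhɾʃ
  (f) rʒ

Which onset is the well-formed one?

(a) 4-2-2 → violates
(b) 1-4-1 → violates
(c) 1-2-3-4 → obeys
(d) 4-4 → violates
(e) 2-2-4-2 → violates
(f) 4-2 → violates

c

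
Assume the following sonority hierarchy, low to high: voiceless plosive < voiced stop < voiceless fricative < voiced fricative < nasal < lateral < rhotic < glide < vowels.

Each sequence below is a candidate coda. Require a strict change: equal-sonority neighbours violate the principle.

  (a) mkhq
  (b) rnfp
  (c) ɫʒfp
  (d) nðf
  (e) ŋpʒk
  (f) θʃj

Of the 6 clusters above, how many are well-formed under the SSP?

(a) sonority 5-1-3-1: ill-formed.
(b) sonority 7-5-3-1: well-formed.
(c) sonority 6-4-3-1: well-formed.
(d) sonority 5-4-3: well-formed.
(e) sonority 5-1-4-1: ill-formed.
(f) sonority 3-3-8: ill-formed.

3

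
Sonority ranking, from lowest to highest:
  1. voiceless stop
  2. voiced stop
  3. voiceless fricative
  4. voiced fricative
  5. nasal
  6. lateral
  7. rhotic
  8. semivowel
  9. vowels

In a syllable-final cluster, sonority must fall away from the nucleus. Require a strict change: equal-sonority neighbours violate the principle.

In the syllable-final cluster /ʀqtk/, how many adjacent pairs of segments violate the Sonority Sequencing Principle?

/ʀ/ is a rhotic (sonority 7).
/q/ is a voiceless stop (sonority 1).
/t/ is a voiceless stop (sonority 1).
/k/ is a voiceless stop (sonority 1).
/ʀ/→/q/: 7→1 (falls) — ok.
/q/→/t/: 1→1 (plateau) — violation.
/t/→/k/: 1→1 (plateau) — violation.

2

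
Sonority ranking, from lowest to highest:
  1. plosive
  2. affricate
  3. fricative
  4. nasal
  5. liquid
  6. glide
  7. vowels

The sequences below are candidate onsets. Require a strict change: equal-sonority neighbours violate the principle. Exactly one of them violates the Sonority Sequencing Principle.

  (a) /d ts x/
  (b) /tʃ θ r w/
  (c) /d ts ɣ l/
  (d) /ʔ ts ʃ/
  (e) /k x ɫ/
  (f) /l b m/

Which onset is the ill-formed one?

f

(a) /d ts x/: profile 1-2-3 — obeys.
(b) /tʃ θ r w/: profile 2-3-5-6 — obeys.
(c) /d ts ɣ l/: profile 1-2-3-5 — obeys.
(d) /ʔ ts ʃ/: profile 1-2-3 — obeys.
(e) /k x ɫ/: profile 1-3-5 — obeys.
(f) /l b m/: profile 5-1-4 — violates.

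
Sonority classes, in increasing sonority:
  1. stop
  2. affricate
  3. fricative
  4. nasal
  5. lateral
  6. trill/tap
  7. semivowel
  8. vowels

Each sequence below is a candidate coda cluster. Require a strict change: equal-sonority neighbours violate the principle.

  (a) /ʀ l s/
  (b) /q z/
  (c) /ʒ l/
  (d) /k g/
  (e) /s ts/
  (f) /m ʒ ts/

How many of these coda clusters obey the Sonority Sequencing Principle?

(a) 6-5-3 → obeys
(b) 1-3 → violates
(c) 3-5 → violates
(d) 1-1 → violates
(e) 3-2 → obeys
(f) 4-3-2 → obeys

3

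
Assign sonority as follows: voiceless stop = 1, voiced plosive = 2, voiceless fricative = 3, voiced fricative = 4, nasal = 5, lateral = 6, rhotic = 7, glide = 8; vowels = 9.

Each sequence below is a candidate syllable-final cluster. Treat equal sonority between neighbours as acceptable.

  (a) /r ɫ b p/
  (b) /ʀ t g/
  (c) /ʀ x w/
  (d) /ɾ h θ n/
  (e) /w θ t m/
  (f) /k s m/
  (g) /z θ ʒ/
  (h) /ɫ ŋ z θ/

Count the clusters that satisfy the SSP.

(a) /r ɫ b p/: profile 7-6-2-1 — obeys.
(b) /ʀ t g/: profile 7-1-2 — violates.
(c) /ʀ x w/: profile 7-3-8 — violates.
(d) /ɾ h θ n/: profile 7-3-3-5 — violates.
(e) /w θ t m/: profile 8-3-1-5 — violates.
(f) /k s m/: profile 1-3-5 — violates.
(g) /z θ ʒ/: profile 4-3-4 — violates.
(h) /ɫ ŋ z θ/: profile 6-5-4-3 — obeys.

2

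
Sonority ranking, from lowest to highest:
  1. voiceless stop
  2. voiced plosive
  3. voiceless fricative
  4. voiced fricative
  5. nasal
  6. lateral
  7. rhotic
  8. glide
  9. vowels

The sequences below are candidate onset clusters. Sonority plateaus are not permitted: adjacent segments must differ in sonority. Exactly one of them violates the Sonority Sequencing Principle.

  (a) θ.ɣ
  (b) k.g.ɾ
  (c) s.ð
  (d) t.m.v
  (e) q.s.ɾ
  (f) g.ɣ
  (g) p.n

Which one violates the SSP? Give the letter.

(a) sonority 3-4: well-formed.
(b) sonority 1-2-7: well-formed.
(c) sonority 3-4: well-formed.
(d) sonority 1-5-4: ill-formed.
(e) sonority 1-3-7: well-formed.
(f) sonority 2-4: well-formed.
(g) sonority 1-5: well-formed.

d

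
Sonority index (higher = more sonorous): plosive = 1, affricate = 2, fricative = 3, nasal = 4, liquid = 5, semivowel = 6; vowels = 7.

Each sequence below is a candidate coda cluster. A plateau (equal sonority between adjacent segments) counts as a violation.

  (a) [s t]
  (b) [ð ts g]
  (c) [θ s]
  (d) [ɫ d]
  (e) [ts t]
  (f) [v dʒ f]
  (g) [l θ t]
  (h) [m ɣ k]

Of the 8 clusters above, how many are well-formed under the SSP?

(a) 3-1 → obeys
(b) 3-2-1 → obeys
(c) 3-3 → violates
(d) 5-1 → obeys
(e) 2-1 → obeys
(f) 3-2-3 → violates
(g) 5-3-1 → obeys
(h) 4-3-1 → obeys

6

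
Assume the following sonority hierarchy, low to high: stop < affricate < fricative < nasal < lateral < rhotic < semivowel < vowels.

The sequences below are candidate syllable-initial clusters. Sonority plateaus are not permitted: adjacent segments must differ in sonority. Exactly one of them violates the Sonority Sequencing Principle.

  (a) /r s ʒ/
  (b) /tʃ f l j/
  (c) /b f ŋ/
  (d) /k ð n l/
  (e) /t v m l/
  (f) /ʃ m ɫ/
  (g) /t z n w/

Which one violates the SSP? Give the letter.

(a) sonority 6-3-3: ill-formed.
(b) sonority 2-3-5-7: well-formed.
(c) sonority 1-3-4: well-formed.
(d) sonority 1-3-4-5: well-formed.
(e) sonority 1-3-4-5: well-formed.
(f) sonority 3-4-5: well-formed.
(g) sonority 1-3-4-7: well-formed.

a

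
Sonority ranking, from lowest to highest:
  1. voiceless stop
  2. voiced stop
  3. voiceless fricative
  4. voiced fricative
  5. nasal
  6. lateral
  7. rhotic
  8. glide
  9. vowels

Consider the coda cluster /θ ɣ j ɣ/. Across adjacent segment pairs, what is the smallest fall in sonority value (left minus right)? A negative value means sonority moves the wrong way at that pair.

/θ/: voiceless fricative = 3.
/ɣ/: voiced fricative = 4.
/j/: glide = 8.
/ɣ/: voiced fricative = 4.
/θ/→/ɣ/: change -1.
/ɣ/→/j/: change -4.
/j/→/ɣ/: change +4.
Minimum = -4.

-4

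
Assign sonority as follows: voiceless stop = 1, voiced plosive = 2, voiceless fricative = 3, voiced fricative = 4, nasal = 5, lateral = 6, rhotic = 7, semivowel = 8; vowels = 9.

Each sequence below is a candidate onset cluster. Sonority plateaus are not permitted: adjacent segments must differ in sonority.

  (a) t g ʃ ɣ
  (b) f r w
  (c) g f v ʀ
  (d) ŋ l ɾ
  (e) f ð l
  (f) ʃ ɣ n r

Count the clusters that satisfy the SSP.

6

(a) t g ʃ ɣ: profile 1-2-3-4 — obeys.
(b) f r w: profile 3-7-8 — obeys.
(c) g f v ʀ: profile 2-3-4-7 — obeys.
(d) ŋ l ɾ: profile 5-6-7 — obeys.
(e) f ð l: profile 3-4-6 — obeys.
(f) ʃ ɣ n r: profile 3-4-5-7 — obeys.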